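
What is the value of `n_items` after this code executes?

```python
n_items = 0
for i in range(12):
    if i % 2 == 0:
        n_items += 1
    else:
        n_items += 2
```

Let's trace through this code step by step.

Initialize: n_items = 0
Entering loop: for i in range(12):

After execution: n_items = 18
18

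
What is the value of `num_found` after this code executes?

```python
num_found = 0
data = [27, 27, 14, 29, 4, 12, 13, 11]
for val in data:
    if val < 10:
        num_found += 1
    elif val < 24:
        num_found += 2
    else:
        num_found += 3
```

Let's trace through this code step by step.

Initialize: num_found = 0
Initialize: data = [27, 27, 14, 29, 4, 12, 13, 11]
Entering loop: for val in data:

After execution: num_found = 18
18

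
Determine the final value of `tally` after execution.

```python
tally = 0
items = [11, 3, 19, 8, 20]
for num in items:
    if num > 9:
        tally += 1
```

Let's trace through this code step by step.

Initialize: tally = 0
Initialize: items = [11, 3, 19, 8, 20]
Entering loop: for num in items:

After execution: tally = 3
3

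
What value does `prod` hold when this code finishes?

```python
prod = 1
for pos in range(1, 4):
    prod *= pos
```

Let's trace through this code step by step.

Initialize: prod = 1
Entering loop: for pos in range(1, 4):

After execution: prod = 6
6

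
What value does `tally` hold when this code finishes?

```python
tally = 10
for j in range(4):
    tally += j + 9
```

Let's trace through this code step by step.

Initialize: tally = 10
Entering loop: for j in range(4):

After execution: tally = 52
52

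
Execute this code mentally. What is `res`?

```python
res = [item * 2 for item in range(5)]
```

Let's trace through this code step by step.

Initialize: res = [item * 2 for item in range(5)]

After execution: res = [0, 2, 4, 6, 8]
[0, 2, 4, 6, 8]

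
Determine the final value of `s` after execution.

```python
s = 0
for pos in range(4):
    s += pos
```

Let's trace through this code step by step.

Initialize: s = 0
Entering loop: for pos in range(4):

After execution: s = 6
6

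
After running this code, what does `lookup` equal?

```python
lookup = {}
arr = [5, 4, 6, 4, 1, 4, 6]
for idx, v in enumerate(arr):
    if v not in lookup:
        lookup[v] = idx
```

Let's trace through this code step by step.

Initialize: lookup = {}
Initialize: arr = [5, 4, 6, 4, 1, 4, 6]
Entering loop: for idx, v in enumerate(arr):

After execution: lookup = {5: 0, 4: 1, 6: 2, 1: 4}
{5: 0, 4: 1, 6: 2, 1: 4}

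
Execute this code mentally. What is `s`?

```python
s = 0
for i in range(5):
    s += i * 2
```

Let's trace through this code step by step.

Initialize: s = 0
Entering loop: for i in range(5):

After execution: s = 20
20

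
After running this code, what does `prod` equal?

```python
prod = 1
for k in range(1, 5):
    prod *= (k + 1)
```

Let's trace through this code step by step.

Initialize: prod = 1
Entering loop: for k in range(1, 5):

After execution: prod = 120
120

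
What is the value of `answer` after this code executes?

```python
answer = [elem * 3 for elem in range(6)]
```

Let's trace through this code step by step.

Initialize: answer = [elem * 3 for elem in range(6)]

After execution: answer = [0, 3, 6, 9, 12, 15]
[0, 3, 6, 9, 12, 15]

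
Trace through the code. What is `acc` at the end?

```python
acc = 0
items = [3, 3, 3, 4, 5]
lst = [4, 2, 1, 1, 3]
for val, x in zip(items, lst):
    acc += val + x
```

Let's trace through this code step by step.

Initialize: acc = 0
Initialize: items = [3, 3, 3, 4, 5]
Initialize: lst = [4, 2, 1, 1, 3]
Entering loop: for val, x in zip(items, lst):

After execution: acc = 29
29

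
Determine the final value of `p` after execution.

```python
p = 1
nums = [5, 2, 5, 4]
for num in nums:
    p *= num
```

Let's trace through this code step by step.

Initialize: p = 1
Initialize: nums = [5, 2, 5, 4]
Entering loop: for num in nums:

After execution: p = 200
200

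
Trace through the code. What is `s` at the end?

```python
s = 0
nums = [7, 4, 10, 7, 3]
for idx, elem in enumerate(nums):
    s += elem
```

Let's trace through this code step by step.

Initialize: s = 0
Initialize: nums = [7, 4, 10, 7, 3]
Entering loop: for idx, elem in enumerate(nums):

After execution: s = 31
31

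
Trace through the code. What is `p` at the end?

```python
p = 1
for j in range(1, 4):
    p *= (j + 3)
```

Let's trace through this code step by step.

Initialize: p = 1
Entering loop: for j in range(1, 4):

After execution: p = 120
120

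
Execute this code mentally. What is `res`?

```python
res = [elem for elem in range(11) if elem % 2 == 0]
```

Let's trace through this code step by step.

Initialize: res = [elem for elem in range(11) if elem % 2 == 0]

After execution: res = [0, 2, 4, 6, 8, 10]
[0, 2, 4, 6, 8, 10]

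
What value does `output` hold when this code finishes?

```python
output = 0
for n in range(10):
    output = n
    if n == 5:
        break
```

Let's trace through this code step by step.

Initialize: output = 0
Entering loop: for n in range(10):

After execution: output = 5
5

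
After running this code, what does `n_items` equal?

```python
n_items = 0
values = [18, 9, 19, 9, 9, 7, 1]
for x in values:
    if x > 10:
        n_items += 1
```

Let's trace through this code step by step.

Initialize: n_items = 0
Initialize: values = [18, 9, 19, 9, 9, 7, 1]
Entering loop: for x in values:

After execution: n_items = 2
2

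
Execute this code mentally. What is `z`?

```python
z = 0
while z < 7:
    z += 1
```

Let's trace through this code step by step.

Initialize: z = 0
Entering loop: while z < 7:

After execution: z = 7
7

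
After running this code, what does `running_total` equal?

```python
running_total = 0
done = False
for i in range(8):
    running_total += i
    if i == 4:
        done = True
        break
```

Let's trace through this code step by step.

Initialize: running_total = 0
Initialize: done = False
Entering loop: for i in range(8):

After execution: running_total = 10
10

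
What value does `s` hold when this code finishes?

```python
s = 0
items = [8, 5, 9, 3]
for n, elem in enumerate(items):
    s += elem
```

Let's trace through this code step by step.

Initialize: s = 0
Initialize: items = [8, 5, 9, 3]
Entering loop: for n, elem in enumerate(items):

After execution: s = 25
25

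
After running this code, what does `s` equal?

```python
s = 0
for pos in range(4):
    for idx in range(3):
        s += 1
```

Let's trace through this code step by step.

Initialize: s = 0
Entering loop: for pos in range(4):

After execution: s = 12
12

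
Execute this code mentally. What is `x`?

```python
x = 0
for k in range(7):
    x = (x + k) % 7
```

Let's trace through this code step by step.

Initialize: x = 0
Entering loop: for k in range(7):

After execution: x = 0
0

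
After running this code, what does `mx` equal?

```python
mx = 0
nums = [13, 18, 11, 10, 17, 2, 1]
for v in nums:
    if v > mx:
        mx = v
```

Let's trace through this code step by step.

Initialize: mx = 0
Initialize: nums = [13, 18, 11, 10, 17, 2, 1]
Entering loop: for v in nums:

After execution: mx = 18
18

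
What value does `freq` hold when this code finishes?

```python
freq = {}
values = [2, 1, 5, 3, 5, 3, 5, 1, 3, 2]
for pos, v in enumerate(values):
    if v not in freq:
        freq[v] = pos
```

Let's trace through this code step by step.

Initialize: freq = {}
Initialize: values = [2, 1, 5, 3, 5, 3, 5, 1, 3, 2]
Entering loop: for pos, v in enumerate(values):

After execution: freq = {2: 0, 1: 1, 5: 2, 3: 3}
{2: 0, 1: 1, 5: 2, 3: 3}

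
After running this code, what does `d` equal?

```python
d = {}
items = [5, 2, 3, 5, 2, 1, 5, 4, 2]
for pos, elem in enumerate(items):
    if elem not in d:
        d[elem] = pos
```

Let's trace through this code step by step.

Initialize: d = {}
Initialize: items = [5, 2, 3, 5, 2, 1, 5, 4, 2]
Entering loop: for pos, elem in enumerate(items):

After execution: d = {5: 0, 2: 1, 3: 2, 1: 5, 4: 7}
{5: 0, 2: 1, 3: 2, 1: 5, 4: 7}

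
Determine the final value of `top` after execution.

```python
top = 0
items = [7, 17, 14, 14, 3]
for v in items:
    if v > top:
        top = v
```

Let's trace through this code step by step.

Initialize: top = 0
Initialize: items = [7, 17, 14, 14, 3]
Entering loop: for v in items:

After execution: top = 17
17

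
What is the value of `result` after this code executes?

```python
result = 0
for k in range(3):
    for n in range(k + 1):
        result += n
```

Let's trace through this code step by step.

Initialize: result = 0
Entering loop: for k in range(3):

After execution: result = 4
4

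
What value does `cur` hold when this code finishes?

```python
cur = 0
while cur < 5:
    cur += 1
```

Let's trace through this code step by step.

Initialize: cur = 0
Entering loop: while cur < 5:

After execution: cur = 5
5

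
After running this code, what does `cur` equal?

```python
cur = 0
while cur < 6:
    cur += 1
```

Let's trace through this code step by step.

Initialize: cur = 0
Entering loop: while cur < 6:

After execution: cur = 6
6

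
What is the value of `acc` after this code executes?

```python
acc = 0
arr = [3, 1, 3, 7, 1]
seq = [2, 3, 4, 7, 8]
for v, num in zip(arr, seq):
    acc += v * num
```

Let's trace through this code step by step.

Initialize: acc = 0
Initialize: arr = [3, 1, 3, 7, 1]
Initialize: seq = [2, 3, 4, 7, 8]
Entering loop: for v, num in zip(arr, seq):

After execution: acc = 78
78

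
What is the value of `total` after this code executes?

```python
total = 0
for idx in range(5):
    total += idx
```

Let's trace through this code step by step.

Initialize: total = 0
Entering loop: for idx in range(5):

After execution: total = 10
10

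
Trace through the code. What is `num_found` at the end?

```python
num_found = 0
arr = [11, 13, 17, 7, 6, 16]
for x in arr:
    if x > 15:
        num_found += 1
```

Let's trace through this code step by step.

Initialize: num_found = 0
Initialize: arr = [11, 13, 17, 7, 6, 16]
Entering loop: for x in arr:

After execution: num_found = 2
2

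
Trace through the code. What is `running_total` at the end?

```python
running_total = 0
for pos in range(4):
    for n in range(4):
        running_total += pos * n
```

Let's trace through this code step by step.

Initialize: running_total = 0
Entering loop: for pos in range(4):

After execution: running_total = 36
36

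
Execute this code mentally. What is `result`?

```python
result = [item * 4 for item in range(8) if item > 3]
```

Let's trace through this code step by step.

Initialize: result = [item * 4 for item in range(8) if item > 3]

After execution: result = [16, 20, 24, 28]
[16, 20, 24, 28]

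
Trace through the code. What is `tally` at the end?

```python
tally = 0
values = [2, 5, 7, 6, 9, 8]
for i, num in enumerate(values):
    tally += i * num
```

Let's trace through this code step by step.

Initialize: tally = 0
Initialize: values = [2, 5, 7, 6, 9, 8]
Entering loop: for i, num in enumerate(values):

After execution: tally = 113
113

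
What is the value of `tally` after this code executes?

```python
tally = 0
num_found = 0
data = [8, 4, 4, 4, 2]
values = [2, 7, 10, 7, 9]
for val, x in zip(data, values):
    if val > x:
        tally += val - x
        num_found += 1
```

Let's trace through this code step by step.

Initialize: tally = 0
Initialize: num_found = 0
Initialize: data = [8, 4, 4, 4, 2]
Initialize: values = [2, 7, 10, 7, 9]
Entering loop: for val, x in zip(data, values):

After execution: tally = 6
6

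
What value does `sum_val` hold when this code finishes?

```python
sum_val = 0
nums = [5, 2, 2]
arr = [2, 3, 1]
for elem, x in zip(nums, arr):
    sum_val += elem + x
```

Let's trace through this code step by step.

Initialize: sum_val = 0
Initialize: nums = [5, 2, 2]
Initialize: arr = [2, 3, 1]
Entering loop: for elem, x in zip(nums, arr):

After execution: sum_val = 15
15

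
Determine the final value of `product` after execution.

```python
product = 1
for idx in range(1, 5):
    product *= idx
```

Let's trace through this code step by step.

Initialize: product = 1
Entering loop: for idx in range(1, 5):

After execution: product = 24
24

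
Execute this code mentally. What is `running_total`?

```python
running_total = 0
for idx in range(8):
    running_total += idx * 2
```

Let's trace through this code step by step.

Initialize: running_total = 0
Entering loop: for idx in range(8):

After execution: running_total = 56
56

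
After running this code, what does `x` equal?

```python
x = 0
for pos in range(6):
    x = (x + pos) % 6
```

Let's trace through this code step by step.

Initialize: x = 0
Entering loop: for pos in range(6):

After execution: x = 3
3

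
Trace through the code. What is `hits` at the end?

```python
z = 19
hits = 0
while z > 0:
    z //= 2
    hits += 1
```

Let's trace through this code step by step.

Initialize: z = 19
Initialize: hits = 0
Entering loop: while z > 0:

After execution: hits = 5
5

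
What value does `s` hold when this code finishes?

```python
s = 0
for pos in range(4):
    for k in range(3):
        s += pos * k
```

Let's trace through this code step by step.

Initialize: s = 0
Entering loop: for pos in range(4):

After execution: s = 18
18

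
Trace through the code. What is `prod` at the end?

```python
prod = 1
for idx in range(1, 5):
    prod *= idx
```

Let's trace through this code step by step.

Initialize: prod = 1
Entering loop: for idx in range(1, 5):

After execution: prod = 24
24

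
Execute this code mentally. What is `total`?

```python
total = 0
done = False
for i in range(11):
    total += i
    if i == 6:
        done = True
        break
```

Let's trace through this code step by step.

Initialize: total = 0
Initialize: done = False
Entering loop: for i in range(11):

After execution: total = 21
21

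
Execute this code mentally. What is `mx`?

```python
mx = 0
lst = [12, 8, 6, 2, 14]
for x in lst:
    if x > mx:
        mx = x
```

Let's trace through this code step by step.

Initialize: mx = 0
Initialize: lst = [12, 8, 6, 2, 14]
Entering loop: for x in lst:

After execution: mx = 14
14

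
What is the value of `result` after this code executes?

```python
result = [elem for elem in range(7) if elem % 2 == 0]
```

Let's trace through this code step by step.

Initialize: result = [elem for elem in range(7) if elem % 2 == 0]

After execution: result = [0, 2, 4, 6]
[0, 2, 4, 6]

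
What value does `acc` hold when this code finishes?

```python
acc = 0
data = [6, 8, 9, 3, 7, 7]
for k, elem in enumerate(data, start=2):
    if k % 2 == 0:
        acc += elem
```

Let's trace through this code step by step.

Initialize: acc = 0
Initialize: data = [6, 8, 9, 3, 7, 7]
Entering loop: for k, elem in enumerate(data, start=2):

After execution: acc = 22
22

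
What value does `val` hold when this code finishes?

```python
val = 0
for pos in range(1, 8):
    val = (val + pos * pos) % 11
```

Let's trace through this code step by step.

Initialize: val = 0
Entering loop: for pos in range(1, 8):

After execution: val = 8
8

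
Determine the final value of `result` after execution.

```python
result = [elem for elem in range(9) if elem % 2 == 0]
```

Let's trace through this code step by step.

Initialize: result = [elem for elem in range(9) if elem % 2 == 0]

After execution: result = [0, 2, 4, 6, 8]
[0, 2, 4, 6, 8]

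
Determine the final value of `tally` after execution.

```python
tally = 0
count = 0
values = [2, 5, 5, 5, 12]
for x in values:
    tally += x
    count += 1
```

Let's trace through this code step by step.

Initialize: tally = 0
Initialize: count = 0
Initialize: values = [2, 5, 5, 5, 12]
Entering loop: for x in values:

After execution: tally = 29
29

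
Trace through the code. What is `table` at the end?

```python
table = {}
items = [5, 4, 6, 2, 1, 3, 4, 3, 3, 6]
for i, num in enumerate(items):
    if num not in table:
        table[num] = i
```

Let's trace through this code step by step.

Initialize: table = {}
Initialize: items = [5, 4, 6, 2, 1, 3, 4, 3, 3, 6]
Entering loop: for i, num in enumerate(items):

After execution: table = {5: 0, 4: 1, 6: 2, 2: 3, 1: 4, 3: 5}
{5: 0, 4: 1, 6: 2, 2: 3, 1: 4, 3: 5}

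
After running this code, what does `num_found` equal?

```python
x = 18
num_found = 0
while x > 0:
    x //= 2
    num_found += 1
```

Let's trace through this code step by step.

Initialize: x = 18
Initialize: num_found = 0
Entering loop: while x > 0:

After execution: num_found = 5
5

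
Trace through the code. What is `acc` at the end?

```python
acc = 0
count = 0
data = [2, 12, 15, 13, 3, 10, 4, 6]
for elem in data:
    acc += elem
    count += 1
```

Let's trace through this code step by step.

Initialize: acc = 0
Initialize: count = 0
Initialize: data = [2, 12, 15, 13, 3, 10, 4, 6]
Entering loop: for elem in data:

After execution: acc = 65
65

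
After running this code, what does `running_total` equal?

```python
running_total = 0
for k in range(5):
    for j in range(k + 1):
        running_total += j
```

Let's trace through this code step by step.

Initialize: running_total = 0
Entering loop: for k in range(5):

After execution: running_total = 20
20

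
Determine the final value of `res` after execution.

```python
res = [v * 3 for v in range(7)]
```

Let's trace through this code step by step.

Initialize: res = [v * 3 for v in range(7)]

After execution: res = [0, 3, 6, 9, 12, 15, 18]
[0, 3, 6, 9, 12, 15, 18]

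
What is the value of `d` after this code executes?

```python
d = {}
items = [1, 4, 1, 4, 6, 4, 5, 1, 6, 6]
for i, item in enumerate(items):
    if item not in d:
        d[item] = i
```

Let's trace through this code step by step.

Initialize: d = {}
Initialize: items = [1, 4, 1, 4, 6, 4, 5, 1, 6, 6]
Entering loop: for i, item in enumerate(items):

After execution: d = {1: 0, 4: 1, 6: 4, 5: 6}
{1: 0, 4: 1, 6: 4, 5: 6}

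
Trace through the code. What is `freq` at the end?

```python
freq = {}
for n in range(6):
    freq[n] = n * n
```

Let's trace through this code step by step.

Initialize: freq = {}
Entering loop: for n in range(6):

After execution: freq = {0: 0, 1: 1, 2: 4, 3: 9, 4: 16, 5: 25}
{0: 0, 1: 1, 2: 4, 3: 9, 4: 16, 5: 25}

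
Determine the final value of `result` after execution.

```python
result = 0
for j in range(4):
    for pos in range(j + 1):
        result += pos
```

Let's trace through this code step by step.

Initialize: result = 0
Entering loop: for j in range(4):

After execution: result = 10
10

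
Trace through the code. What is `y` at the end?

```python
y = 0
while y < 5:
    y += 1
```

Let's trace through this code step by step.

Initialize: y = 0
Entering loop: while y < 5:

After execution: y = 5
5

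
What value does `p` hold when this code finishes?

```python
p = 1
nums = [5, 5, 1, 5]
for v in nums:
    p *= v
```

Let's trace through this code step by step.

Initialize: p = 1
Initialize: nums = [5, 5, 1, 5]
Entering loop: for v in nums:

After execution: p = 125
125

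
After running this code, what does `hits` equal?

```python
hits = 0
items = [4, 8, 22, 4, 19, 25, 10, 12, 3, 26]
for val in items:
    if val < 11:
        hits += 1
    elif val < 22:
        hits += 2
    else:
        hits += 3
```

Let's trace through this code step by step.

Initialize: hits = 0
Initialize: items = [4, 8, 22, 4, 19, 25, 10, 12, 3, 26]
Entering loop: for val in items:

After execution: hits = 18
18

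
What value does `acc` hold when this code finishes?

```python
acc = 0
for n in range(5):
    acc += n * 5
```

Let's trace through this code step by step.

Initialize: acc = 0
Entering loop: for n in range(5):

After execution: acc = 50
50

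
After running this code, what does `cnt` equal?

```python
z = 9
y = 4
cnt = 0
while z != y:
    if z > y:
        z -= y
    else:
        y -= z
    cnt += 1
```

Let's trace through this code step by step.

Initialize: z = 9
Initialize: y = 4
Initialize: cnt = 0
Entering loop: while z != y:

After execution: cnt = 5
5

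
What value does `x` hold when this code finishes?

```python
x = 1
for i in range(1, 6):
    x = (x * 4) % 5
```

Let's trace through this code step by step.

Initialize: x = 1
Entering loop: for i in range(1, 6):

After execution: x = 4
4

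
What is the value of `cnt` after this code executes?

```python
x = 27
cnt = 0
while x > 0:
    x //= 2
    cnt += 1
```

Let's trace through this code step by step.

Initialize: x = 27
Initialize: cnt = 0
Entering loop: while x > 0:

After execution: cnt = 5
5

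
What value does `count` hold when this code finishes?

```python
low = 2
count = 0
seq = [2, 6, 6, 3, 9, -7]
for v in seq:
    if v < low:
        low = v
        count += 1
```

Let's trace through this code step by step.

Initialize: low = 2
Initialize: count = 0
Initialize: seq = [2, 6, 6, 3, 9, -7]
Entering loop: for v in seq:

After execution: count = 1
1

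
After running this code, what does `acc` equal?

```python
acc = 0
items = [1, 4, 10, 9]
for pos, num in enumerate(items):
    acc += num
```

Let's trace through this code step by step.

Initialize: acc = 0
Initialize: items = [1, 4, 10, 9]
Entering loop: for pos, num in enumerate(items):

After execution: acc = 24
24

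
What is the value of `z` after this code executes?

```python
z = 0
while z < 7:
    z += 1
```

Let's trace through this code step by step.

Initialize: z = 0
Entering loop: while z < 7:

After execution: z = 7
7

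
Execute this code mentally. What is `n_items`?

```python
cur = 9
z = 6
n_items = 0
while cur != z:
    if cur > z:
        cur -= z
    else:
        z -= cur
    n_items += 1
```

Let's trace through this code step by step.

Initialize: cur = 9
Initialize: z = 6
Initialize: n_items = 0
Entering loop: while cur != z:

After execution: n_items = 2
2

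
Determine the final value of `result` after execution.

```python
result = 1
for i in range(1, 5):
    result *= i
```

Let's trace through this code step by step.

Initialize: result = 1
Entering loop: for i in range(1, 5):

After execution: result = 24
24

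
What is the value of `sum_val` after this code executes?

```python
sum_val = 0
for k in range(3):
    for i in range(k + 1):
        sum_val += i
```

Let's trace through this code step by step.

Initialize: sum_val = 0
Entering loop: for k in range(3):

After execution: sum_val = 4
4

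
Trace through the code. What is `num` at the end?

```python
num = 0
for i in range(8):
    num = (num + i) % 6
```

Let's trace through this code step by step.

Initialize: num = 0
Entering loop: for i in range(8):

After execution: num = 4
4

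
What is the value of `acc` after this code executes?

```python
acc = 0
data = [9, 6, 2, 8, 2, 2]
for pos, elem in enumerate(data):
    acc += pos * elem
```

Let's trace through this code step by step.

Initialize: acc = 0
Initialize: data = [9, 6, 2, 8, 2, 2]
Entering loop: for pos, elem in enumerate(data):

After execution: acc = 52
52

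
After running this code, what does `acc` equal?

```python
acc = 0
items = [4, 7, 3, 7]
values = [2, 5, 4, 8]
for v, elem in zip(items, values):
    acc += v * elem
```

Let's trace through this code step by step.

Initialize: acc = 0
Initialize: items = [4, 7, 3, 7]
Initialize: values = [2, 5, 4, 8]
Entering loop: for v, elem in zip(items, values):

After execution: acc = 111
111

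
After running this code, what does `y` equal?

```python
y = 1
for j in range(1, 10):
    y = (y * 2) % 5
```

Let's trace through this code step by step.

Initialize: y = 1
Entering loop: for j in range(1, 10):

After execution: y = 2
2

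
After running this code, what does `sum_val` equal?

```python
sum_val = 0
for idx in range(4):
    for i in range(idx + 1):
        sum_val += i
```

Let's trace through this code step by step.

Initialize: sum_val = 0
Entering loop: for idx in range(4):

After execution: sum_val = 10
10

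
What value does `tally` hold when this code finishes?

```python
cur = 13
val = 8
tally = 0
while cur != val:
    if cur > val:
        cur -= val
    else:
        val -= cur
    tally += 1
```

Let's trace through this code step by step.

Initialize: cur = 13
Initialize: val = 8
Initialize: tally = 0
Entering loop: while cur != val:

After execution: tally = 5
5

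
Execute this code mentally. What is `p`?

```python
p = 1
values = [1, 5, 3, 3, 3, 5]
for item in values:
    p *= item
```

Let's trace through this code step by step.

Initialize: p = 1
Initialize: values = [1, 5, 3, 3, 3, 5]
Entering loop: for item in values:

After execution: p = 675
675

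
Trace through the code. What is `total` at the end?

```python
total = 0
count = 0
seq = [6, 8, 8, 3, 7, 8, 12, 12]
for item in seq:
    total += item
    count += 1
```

Let's trace through this code step by step.

Initialize: total = 0
Initialize: count = 0
Initialize: seq = [6, 8, 8, 3, 7, 8, 12, 12]
Entering loop: for item in seq:

After execution: total = 64
64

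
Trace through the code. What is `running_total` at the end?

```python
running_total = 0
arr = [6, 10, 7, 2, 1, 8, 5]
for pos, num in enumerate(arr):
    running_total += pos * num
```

Let's trace through this code step by step.

Initialize: running_total = 0
Initialize: arr = [6, 10, 7, 2, 1, 8, 5]
Entering loop: for pos, num in enumerate(arr):

After execution: running_total = 104
104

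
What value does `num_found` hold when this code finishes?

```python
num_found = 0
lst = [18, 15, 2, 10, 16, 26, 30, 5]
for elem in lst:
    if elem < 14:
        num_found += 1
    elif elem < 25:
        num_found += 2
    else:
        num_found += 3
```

Let's trace through this code step by step.

Initialize: num_found = 0
Initialize: lst = [18, 15, 2, 10, 16, 26, 30, 5]
Entering loop: for elem in lst:

After execution: num_found = 15
15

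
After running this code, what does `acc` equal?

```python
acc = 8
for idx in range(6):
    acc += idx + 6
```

Let's trace through this code step by step.

Initialize: acc = 8
Entering loop: for idx in range(6):

After execution: acc = 59
59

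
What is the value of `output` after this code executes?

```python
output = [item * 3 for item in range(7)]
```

Let's trace through this code step by step.

Initialize: output = [item * 3 for item in range(7)]

After execution: output = [0, 3, 6, 9, 12, 15, 18]
[0, 3, 6, 9, 12, 15, 18]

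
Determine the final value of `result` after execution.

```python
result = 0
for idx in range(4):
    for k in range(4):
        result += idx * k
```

Let's trace through this code step by step.

Initialize: result = 0
Entering loop: for idx in range(4):

After execution: result = 36
36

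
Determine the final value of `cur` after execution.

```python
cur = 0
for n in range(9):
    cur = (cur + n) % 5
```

Let's trace through this code step by step.

Initialize: cur = 0
Entering loop: for n in range(9):

After execution: cur = 1
1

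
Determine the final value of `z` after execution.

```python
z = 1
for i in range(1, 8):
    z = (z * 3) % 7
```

Let's trace through this code step by step.

Initialize: z = 1
Entering loop: for i in range(1, 8):

After execution: z = 3
3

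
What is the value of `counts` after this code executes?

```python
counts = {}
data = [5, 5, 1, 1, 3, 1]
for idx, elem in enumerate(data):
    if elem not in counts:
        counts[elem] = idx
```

Let's trace through this code step by step.

Initialize: counts = {}
Initialize: data = [5, 5, 1, 1, 3, 1]
Entering loop: for idx, elem in enumerate(data):

After execution: counts = {5: 0, 1: 2, 3: 4}
{5: 0, 1: 2, 3: 4}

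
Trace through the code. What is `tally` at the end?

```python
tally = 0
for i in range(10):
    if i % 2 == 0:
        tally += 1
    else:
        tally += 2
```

Let's trace through this code step by step.

Initialize: tally = 0
Entering loop: for i in range(10):

After execution: tally = 15
15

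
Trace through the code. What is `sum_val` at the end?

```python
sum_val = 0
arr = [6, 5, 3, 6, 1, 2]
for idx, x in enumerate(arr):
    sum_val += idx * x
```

Let's trace through this code step by step.

Initialize: sum_val = 0
Initialize: arr = [6, 5, 3, 6, 1, 2]
Entering loop: for idx, x in enumerate(arr):

After execution: sum_val = 43
43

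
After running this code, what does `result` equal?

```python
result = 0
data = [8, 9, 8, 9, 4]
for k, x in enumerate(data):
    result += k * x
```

Let's trace through this code step by step.

Initialize: result = 0
Initialize: data = [8, 9, 8, 9, 4]
Entering loop: for k, x in enumerate(data):

After execution: result = 68
68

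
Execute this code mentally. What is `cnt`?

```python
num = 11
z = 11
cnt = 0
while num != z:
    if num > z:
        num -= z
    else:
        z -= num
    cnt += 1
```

Let's trace through this code step by step.

Initialize: num = 11
Initialize: z = 11
Initialize: cnt = 0
Entering loop: while num != z:

After execution: cnt = 0
0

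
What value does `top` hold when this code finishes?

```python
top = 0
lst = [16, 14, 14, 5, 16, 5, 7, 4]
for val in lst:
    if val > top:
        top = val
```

Let's trace through this code step by step.

Initialize: top = 0
Initialize: lst = [16, 14, 14, 5, 16, 5, 7, 4]
Entering loop: for val in lst:

After execution: top = 16
16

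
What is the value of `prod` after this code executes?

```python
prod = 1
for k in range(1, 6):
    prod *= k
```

Let's trace through this code step by step.

Initialize: prod = 1
Entering loop: for k in range(1, 6):

After execution: prod = 120
120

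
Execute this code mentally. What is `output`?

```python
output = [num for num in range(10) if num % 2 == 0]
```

Let's trace through this code step by step.

Initialize: output = [num for num in range(10) if num % 2 == 0]

After execution: output = [0, 2, 4, 6, 8]
[0, 2, 4, 6, 8]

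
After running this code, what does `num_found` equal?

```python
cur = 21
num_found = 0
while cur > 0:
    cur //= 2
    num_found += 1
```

Let's trace through this code step by step.

Initialize: cur = 21
Initialize: num_found = 0
Entering loop: while cur > 0:

After execution: num_found = 5
5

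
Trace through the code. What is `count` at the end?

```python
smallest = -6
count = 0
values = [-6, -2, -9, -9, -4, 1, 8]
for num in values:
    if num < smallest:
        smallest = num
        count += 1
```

Let's trace through this code step by step.

Initialize: smallest = -6
Initialize: count = 0
Initialize: values = [-6, -2, -9, -9, -4, 1, 8]
Entering loop: for num in values:

After execution: count = 1
1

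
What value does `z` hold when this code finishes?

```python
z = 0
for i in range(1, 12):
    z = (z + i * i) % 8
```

Let's trace through this code step by step.

Initialize: z = 0
Entering loop: for i in range(1, 12):

After execution: z = 2
2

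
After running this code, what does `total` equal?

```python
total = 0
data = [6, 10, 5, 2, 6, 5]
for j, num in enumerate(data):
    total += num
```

Let's trace through this code step by step.

Initialize: total = 0
Initialize: data = [6, 10, 5, 2, 6, 5]
Entering loop: for j, num in enumerate(data):

After execution: total = 34
34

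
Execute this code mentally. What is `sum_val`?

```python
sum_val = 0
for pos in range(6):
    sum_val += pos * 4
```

Let's trace through this code step by step.

Initialize: sum_val = 0
Entering loop: for pos in range(6):

After execution: sum_val = 60
60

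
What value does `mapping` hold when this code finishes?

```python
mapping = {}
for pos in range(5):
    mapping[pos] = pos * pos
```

Let's trace through this code step by step.

Initialize: mapping = {}
Entering loop: for pos in range(5):

After execution: mapping = {0: 0, 1: 1, 2: 4, 3: 9, 4: 16}
{0: 0, 1: 1, 2: 4, 3: 9, 4: 16}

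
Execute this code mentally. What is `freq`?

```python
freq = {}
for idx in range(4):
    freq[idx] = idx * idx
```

Let's trace through this code step by step.

Initialize: freq = {}
Entering loop: for idx in range(4):

After execution: freq = {0: 0, 1: 1, 2: 4, 3: 9}
{0: 0, 1: 1, 2: 4, 3: 9}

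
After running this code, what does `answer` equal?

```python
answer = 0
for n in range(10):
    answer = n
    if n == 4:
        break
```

Let's trace through this code step by step.

Initialize: answer = 0
Entering loop: for n in range(10):

After execution: answer = 4
4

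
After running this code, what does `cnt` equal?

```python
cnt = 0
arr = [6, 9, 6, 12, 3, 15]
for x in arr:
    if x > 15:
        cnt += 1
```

Let's trace through this code step by step.

Initialize: cnt = 0
Initialize: arr = [6, 9, 6, 12, 3, 15]
Entering loop: for x in arr:

After execution: cnt = 0
0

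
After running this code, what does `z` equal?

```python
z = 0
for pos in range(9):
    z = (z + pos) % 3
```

Let's trace through this code step by step.

Initialize: z = 0
Entering loop: for pos in range(9):

After execution: z = 0
0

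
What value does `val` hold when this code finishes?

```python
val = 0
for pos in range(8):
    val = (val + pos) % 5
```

Let's trace through this code step by step.

Initialize: val = 0
Entering loop: for pos in range(8):

After execution: val = 3
3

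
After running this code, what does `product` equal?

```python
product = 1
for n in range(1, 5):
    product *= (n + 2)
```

Let's trace through this code step by step.

Initialize: product = 1
Entering loop: for n in range(1, 5):

After execution: product = 360
360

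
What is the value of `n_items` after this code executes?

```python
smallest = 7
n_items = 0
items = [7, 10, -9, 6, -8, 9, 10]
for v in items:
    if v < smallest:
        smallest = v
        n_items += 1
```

Let's trace through this code step by step.

Initialize: smallest = 7
Initialize: n_items = 0
Initialize: items = [7, 10, -9, 6, -8, 9, 10]
Entering loop: for v in items:

After execution: n_items = 1
1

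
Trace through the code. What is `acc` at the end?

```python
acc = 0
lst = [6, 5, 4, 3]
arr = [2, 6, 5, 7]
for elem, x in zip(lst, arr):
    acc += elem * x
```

Let's trace through this code step by step.

Initialize: acc = 0
Initialize: lst = [6, 5, 4, 3]
Initialize: arr = [2, 6, 5, 7]
Entering loop: for elem, x in zip(lst, arr):

After execution: acc = 83
83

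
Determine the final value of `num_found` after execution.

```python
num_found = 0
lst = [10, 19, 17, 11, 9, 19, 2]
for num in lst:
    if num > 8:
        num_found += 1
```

Let's trace through this code step by step.

Initialize: num_found = 0
Initialize: lst = [10, 19, 17, 11, 9, 19, 2]
Entering loop: for num in lst:

After execution: num_found = 6
6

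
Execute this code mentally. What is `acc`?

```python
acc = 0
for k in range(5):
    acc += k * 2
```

Let's trace through this code step by step.

Initialize: acc = 0
Entering loop: for k in range(5):

After execution: acc = 20
20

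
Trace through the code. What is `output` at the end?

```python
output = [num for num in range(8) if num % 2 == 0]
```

Let's trace through this code step by step.

Initialize: output = [num for num in range(8) if num % 2 == 0]

After execution: output = [0, 2, 4, 6]
[0, 2, 4, 6]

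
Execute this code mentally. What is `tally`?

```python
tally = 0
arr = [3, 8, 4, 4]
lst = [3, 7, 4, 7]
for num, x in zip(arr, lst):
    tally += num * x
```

Let's trace through this code step by step.

Initialize: tally = 0
Initialize: arr = [3, 8, 4, 4]
Initialize: lst = [3, 7, 4, 7]
Entering loop: for num, x in zip(arr, lst):

After execution: tally = 109
109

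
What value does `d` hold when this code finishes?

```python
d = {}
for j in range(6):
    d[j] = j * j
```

Let's trace through this code step by step.

Initialize: d = {}
Entering loop: for j in range(6):

After execution: d = {0: 0, 1: 1, 2: 4, 3: 9, 4: 16, 5: 25}
{0: 0, 1: 1, 2: 4, 3: 9, 4: 16, 5: 25}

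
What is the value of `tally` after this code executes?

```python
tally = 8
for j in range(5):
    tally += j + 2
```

Let's trace through this code step by step.

Initialize: tally = 8
Entering loop: for j in range(5):

After execution: tally = 28
28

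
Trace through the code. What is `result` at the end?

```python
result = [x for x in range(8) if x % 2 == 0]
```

Let's trace through this code step by step.

Initialize: result = [x for x in range(8) if x % 2 == 0]

After execution: result = [0, 2, 4, 6]
[0, 2, 4, 6]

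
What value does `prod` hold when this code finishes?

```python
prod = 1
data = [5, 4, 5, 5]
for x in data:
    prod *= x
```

Let's trace through this code step by step.

Initialize: prod = 1
Initialize: data = [5, 4, 5, 5]
Entering loop: for x in data:

After execution: prod = 500
500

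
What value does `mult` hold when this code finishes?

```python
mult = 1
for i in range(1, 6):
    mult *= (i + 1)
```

Let's trace through this code step by step.

Initialize: mult = 1
Entering loop: for i in range(1, 6):

After execution: mult = 720
720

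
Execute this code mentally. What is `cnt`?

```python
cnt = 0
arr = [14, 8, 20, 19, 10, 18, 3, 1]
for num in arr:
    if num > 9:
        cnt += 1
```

Let's trace through this code step by step.

Initialize: cnt = 0
Initialize: arr = [14, 8, 20, 19, 10, 18, 3, 1]
Entering loop: for num in arr:

After execution: cnt = 5
5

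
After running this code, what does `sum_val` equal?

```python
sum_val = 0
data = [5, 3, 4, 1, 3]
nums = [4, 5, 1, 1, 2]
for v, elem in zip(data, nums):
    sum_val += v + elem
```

Let's trace through this code step by step.

Initialize: sum_val = 0
Initialize: data = [5, 3, 4, 1, 3]
Initialize: nums = [4, 5, 1, 1, 2]
Entering loop: for v, elem in zip(data, nums):

After execution: sum_val = 29
29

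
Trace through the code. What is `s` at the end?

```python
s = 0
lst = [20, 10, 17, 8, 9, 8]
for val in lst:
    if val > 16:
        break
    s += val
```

Let's trace through this code step by step.

Initialize: s = 0
Initialize: lst = [20, 10, 17, 8, 9, 8]
Entering loop: for val in lst:

After execution: s = 0
0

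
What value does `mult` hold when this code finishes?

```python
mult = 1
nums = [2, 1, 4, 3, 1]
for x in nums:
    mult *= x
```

Let's trace through this code step by step.

Initialize: mult = 1
Initialize: nums = [2, 1, 4, 3, 1]
Entering loop: for x in nums:

After execution: mult = 24
24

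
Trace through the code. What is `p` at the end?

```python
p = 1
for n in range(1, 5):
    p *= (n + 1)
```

Let's trace through this code step by step.

Initialize: p = 1
Entering loop: for n in range(1, 5):

After execution: p = 120
120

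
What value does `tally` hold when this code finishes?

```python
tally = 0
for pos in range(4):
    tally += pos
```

Let's trace through this code step by step.

Initialize: tally = 0
Entering loop: for pos in range(4):

After execution: tally = 6
6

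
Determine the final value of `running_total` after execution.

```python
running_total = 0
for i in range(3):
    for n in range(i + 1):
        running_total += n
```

Let's trace through this code step by step.

Initialize: running_total = 0
Entering loop: for i in range(3):

After execution: running_total = 4
4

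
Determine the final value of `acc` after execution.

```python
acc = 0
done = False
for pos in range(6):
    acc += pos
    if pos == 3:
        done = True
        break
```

Let's trace through this code step by step.

Initialize: acc = 0
Initialize: done = False
Entering loop: for pos in range(6):

After execution: acc = 6
6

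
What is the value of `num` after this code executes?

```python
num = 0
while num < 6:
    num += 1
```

Let's trace through this code step by step.

Initialize: num = 0
Entering loop: while num < 6:

After execution: num = 6
6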